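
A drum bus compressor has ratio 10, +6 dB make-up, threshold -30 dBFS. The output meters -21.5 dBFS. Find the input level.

Before make-up, the level was -21.5 − 6 = -27.5 dBFS.
The compressed level sits -27.5 − (-30) = 2.5 dB over threshold.
Input overshoot = R × output overshoot = 25 dB → input = -30 + 25 = -5 dBFS.

-5 dBFS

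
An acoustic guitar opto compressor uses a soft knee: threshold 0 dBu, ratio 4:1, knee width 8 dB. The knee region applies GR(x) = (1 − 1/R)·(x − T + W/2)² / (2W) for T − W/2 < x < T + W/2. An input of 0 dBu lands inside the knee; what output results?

x − T + W/2 = 0 − 0 + 4 = 4.
GR = (1 − 1/4) × 4² / 16 = 0.75 × 16 / 16 = 0.75 dB.
Output = 0 − 0.75 = -0.75 dBu.

-0.75 dBu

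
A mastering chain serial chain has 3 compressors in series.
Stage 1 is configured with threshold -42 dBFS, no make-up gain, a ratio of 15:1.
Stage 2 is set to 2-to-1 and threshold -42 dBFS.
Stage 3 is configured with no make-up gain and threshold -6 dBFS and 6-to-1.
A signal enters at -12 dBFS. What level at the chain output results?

-41 dBFS

Stage 1: overshoot 30 dB → 30/15 = 2 dB → -40 dBFS.
Stage 2: 2 dB above -42 dBFS, reduced 2:1 to 1 dB above → -41 dBFS.
Stage 3: below threshold (-41 ≤ -6); passes unchanged; output -41 dBFS.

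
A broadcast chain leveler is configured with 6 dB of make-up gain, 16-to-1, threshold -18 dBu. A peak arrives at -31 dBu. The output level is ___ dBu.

-31 dBu is 13 dB below the -18 dBu threshold, so no gain reduction is applied.
Make-up gain adds 6 dB: -31 + 6 = -25 dBu.

-25 dBu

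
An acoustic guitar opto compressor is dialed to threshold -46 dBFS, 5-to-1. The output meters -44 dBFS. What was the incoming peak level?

Post-compression overshoot = -44 − (-46) = 2 dB.
Before 5:1 compression the overshoot was 2 × 5 = 10 dB, so input = -46 + 10 = -36 dBFS.

-36 dBFS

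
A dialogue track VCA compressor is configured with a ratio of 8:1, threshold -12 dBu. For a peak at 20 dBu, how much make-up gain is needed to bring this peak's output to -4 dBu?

4 dB

The peak compresses to -12 + 32/8 = -8 dBu.
To reach -4 dBu requires -4 − (-8) = 4 dB of make-up.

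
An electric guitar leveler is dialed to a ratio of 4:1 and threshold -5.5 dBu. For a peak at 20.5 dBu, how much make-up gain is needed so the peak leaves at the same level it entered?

19.5 dB

Overshoot 26 dB → 26/4 = 6.5 dB after compression, so the compressed level is -5.5 + 6.5 = 1 dBu.
Make-up = target − compressed = 20.5 − 1 = 19.5 dB.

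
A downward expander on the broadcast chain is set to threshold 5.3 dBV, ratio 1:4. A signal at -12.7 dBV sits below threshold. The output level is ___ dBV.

-66.7 dBV

Below threshold, a 1:4 expander applies gain = (4−1)×(T − x) of attenuation.
(4−1) × 18 = 54 dB, so output = -12.7 − 54 = -66.7 dBV.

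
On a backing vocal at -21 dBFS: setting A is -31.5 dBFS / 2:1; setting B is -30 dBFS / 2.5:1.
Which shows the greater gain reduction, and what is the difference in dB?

B, by 0.15 dB

A: GR = 10.5 − 10.5/2 = 5.25 dB.
B: GR = 9 − 9/2.5 = 5.4 dB.
B reduces 0.15 dB more.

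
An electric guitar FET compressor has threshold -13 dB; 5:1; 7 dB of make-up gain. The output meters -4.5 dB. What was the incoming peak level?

Remove make-up: -4.5 − 7 = -11.5 dB.
Post-compression overshoot = -11.5 − (-13) = 1.5 dB.
Input overshoot = R × output overshoot = 7.5 dB → input = -13 + 7.5 = -5.5 dB.

-5.5 dB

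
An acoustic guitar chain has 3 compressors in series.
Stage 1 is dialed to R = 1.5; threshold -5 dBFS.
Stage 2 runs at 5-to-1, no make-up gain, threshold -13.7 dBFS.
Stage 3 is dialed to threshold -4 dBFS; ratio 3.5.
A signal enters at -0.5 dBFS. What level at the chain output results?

Stage 1: overshoot 4.5 dB → 4.5/1.5 = 3 dB → -2 dBFS.
Stage 2: 11.7 dB above -13.7 dBFS, reduced 5:1 to 2.34 dB above → -11.36 dBFS.
Stage 3: -11.36 dBFS ≤ -4 dBFS, so stage 3 doesn't engage; output -11.36 dBFS.

-11.36 dBFS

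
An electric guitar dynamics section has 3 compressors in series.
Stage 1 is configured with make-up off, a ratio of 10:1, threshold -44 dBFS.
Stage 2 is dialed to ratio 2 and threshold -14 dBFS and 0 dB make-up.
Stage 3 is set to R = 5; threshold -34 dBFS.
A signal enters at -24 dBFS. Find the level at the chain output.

-42 dBFS

Stage 1: overshoot 20 dB → 20/10 = 2 dB → -42 dBFS.
Stage 2: -42 dBFS ≤ -14 dBFS, so stage 2 doesn't engage; output -42 dBFS.
Stage 3: -42 dBFS is at or below the -34 dBFS threshold — no compression; output -42 dBFS.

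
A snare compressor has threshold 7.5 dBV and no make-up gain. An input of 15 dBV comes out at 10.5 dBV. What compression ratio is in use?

Input overshoot = 15 − 7.5 = 7.5 dB; output overshoot = 10.5 − 7.5 = 3 dB.
Ratio = 7.5 / 3 = 2.5.

2.5:1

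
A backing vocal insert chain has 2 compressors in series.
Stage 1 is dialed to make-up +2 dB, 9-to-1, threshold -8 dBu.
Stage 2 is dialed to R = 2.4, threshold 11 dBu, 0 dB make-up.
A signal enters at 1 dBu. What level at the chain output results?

Stage 1: overshoot 9 dB → 9/9 = 1 dB → -7 dBu; +2 dB make-up → -5 dBu.
Stage 2: below threshold (-5 ≤ 11); passes unchanged; output -5 dBu.

-5 dBu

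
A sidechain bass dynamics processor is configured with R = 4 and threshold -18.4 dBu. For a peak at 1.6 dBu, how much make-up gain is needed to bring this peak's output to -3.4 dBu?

10 dB

Without make-up, output = threshold + overshoot/4 = -18.4 + 5 = -13.4 dBu.
Gap to target: 10 dB.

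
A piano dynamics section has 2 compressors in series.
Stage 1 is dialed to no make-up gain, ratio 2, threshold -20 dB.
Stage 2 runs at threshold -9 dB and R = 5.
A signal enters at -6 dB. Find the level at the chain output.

-13 dB

Stage 1: -6 dB is 14 dB over -20 dB; at 2:1 that becomes 7 dB over, giving -13 dB.
Stage 2: -13 dB ≤ -9 dB, so stage 2 doesn't engage; output -13 dB.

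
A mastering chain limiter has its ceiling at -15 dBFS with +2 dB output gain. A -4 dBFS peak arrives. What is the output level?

-13 dBFS

The limiter clamps the peak to its -15 dBFS ceiling.
Output gain then adds 2 dB: -15 + 2 = -13 dBFS.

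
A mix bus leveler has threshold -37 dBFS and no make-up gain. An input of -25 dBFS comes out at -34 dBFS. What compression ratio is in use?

4:1

Input overshoot = -25 − (-37) = 12 dB; output overshoot = -34 − (-37) = 3 dB.
Ratio = 12 / 3 = 4.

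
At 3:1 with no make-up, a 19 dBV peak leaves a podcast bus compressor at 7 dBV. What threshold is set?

1 dBV

Let T be the threshold. Output overshoot = (input overshoot)/R, so 7 − T = (19 − T)/3.
3·(7 − T) = 19 − T → 2·T = 21 − 19 = 2.
T = 2/2 = 1 dBV.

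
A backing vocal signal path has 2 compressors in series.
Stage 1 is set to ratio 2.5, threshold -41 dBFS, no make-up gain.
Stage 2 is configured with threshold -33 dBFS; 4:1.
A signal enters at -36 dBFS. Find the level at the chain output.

Stage 1: 5 dB above -41 dBFS, reduced 2.5:1 to 2 dB above → -39 dBFS.
Stage 2: -39 dBFS ≤ -33 dBFS, so stage 2 doesn't engage; output -39 dBFS.

-39 dBFS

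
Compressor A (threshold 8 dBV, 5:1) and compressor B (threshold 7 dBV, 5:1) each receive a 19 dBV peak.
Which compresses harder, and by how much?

B, by 0.8 dB

A: overshoot 11 dB → output overshoot 2.2 dB → GR 8.8 dB.
B: overshoot 12 dB → output overshoot 2.4 dB → GR 9.6 dB.
B reduces 0.8 dB more.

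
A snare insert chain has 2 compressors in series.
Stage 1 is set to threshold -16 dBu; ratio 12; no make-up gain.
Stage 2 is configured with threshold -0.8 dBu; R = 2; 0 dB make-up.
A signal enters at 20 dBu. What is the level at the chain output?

-13 dBu

Stage 1: 20 dBu is 36 dB over -16 dBu; at 12:1 that becomes 3 dB over, giving -13 dBu.
Stage 2: below threshold (-13 ≤ -0.8); passes unchanged; output -13 dBu.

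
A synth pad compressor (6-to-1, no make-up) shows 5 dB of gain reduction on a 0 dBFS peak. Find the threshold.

-6 dBFS

Input is 6 dB above T (since output overshoot × R = input overshoot: (-5 − T)·6 = 0 − T gives T = -6 dBFS).
Check: -6 + (0 − (-6))/6 = -6 + 1 = -5 dBFS. ✓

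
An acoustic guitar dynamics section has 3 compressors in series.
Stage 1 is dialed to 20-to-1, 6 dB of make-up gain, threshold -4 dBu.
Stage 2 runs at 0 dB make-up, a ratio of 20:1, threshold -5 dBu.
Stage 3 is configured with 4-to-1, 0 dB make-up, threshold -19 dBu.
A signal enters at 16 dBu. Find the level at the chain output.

Stage 1: overshoot 20 dB → 20/20 = 1 dB → -3 dBu; +6 dB make-up → 3 dBu.
Stage 2: 8 dB above -5 dBu, reduced 20:1 to 0.4 dB above → -4.6 dBu.
Stage 3: 14.4 dB above -19 dBu, reduced 4:1 to 3.6 dB above → -15.4 dBu.

-15.4 dBu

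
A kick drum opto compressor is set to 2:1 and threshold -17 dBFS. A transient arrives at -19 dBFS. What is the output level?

-19 dBFS

-19 dBFS is 2 dB below the -17 dBFS threshold, so no gain reduction is applied.
Output = input = -19 dBFS.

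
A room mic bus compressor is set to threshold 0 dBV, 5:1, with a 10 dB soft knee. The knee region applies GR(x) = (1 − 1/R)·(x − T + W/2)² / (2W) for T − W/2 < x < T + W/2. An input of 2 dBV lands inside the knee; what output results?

0.04 dBV

x − T + W/2 = 2 − 0 + 5 = 7.
GR = (1 − 1/5) × 7² / 20 = 0.8 × 49 / 20 = 1.96 dB.
Output = 2 − 1.96 = 0.04 dBV.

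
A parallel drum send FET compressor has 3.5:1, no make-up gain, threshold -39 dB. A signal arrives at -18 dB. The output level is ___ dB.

-33 dB

The input is 21 dB above the -39 dB threshold.
At 3.5:1 the overshoot is divided by 3.5, leaving 6 dB above threshold.
That puts the output at -33 dB.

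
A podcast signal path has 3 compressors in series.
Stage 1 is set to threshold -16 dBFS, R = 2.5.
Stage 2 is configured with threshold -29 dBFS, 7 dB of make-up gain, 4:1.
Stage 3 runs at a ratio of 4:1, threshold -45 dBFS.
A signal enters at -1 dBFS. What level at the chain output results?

Stage 1: overshoot 15 dB → 15/2.5 = 6 dB → -10 dBFS.
Stage 2: 19 dB above -29 dBFS, reduced 4:1 to 4.75 dB above → -24.25 dBFS; +7 dB make-up → -17.25 dBFS.
Stage 3: 27.75 dB above -45 dBFS, reduced 4:1 to 6.9375 dB above → -38.0625 dBFS.

-38.0625 dBFS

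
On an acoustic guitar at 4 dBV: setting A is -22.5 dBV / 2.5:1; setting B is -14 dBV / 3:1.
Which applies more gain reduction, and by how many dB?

A: GR = 26.5 − 26.5/2.5 = 15.9 dB.
B: GR = 18 − 18/3 = 12 dB.
Difference: 3.9 dB in favour of A.

A, by 3.9 dB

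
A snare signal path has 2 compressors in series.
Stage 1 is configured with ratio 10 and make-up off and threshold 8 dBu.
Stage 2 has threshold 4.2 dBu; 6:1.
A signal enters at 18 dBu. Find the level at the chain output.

Stage 1: overshoot 10 dB → 10/10 = 1 dB → 9 dBu.
Stage 2: 9 dBu is 4.8 dB over 4.2 dBu; at 6:1 that becomes 0.8 dB over, giving 5 dBu.

5 dBu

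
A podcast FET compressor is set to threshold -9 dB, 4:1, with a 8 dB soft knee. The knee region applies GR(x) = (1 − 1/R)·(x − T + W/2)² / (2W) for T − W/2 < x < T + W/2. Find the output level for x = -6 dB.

x − T + W/2 = -6 − (-9) + 4 = 7.
GR = (1 − 1/4) × 7² / 16 = 0.75 × 49 / 16 = 2.296875 dB.
Output = -6 − 2.296875 = -8.296875 dB.

-8.296875 dB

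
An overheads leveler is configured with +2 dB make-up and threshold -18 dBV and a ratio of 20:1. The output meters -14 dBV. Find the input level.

Before make-up, the level was -14 − 2 = -16 dBV.
That's 2 dB above the -18 dBV threshold.
Input overshoot = R × output overshoot = 40 dB → input = -18 + 40 = 22 dBV.

22 dBV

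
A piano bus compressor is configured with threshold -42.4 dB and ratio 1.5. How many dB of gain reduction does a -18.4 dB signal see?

-18.4 dB exceeds the threshold by 24 dB.
After 1.5:1 compression the overshoot becomes 24/1.5 = 16 dB.
So the signal is attenuated by 24 − 16 = 8 dB.

8 dB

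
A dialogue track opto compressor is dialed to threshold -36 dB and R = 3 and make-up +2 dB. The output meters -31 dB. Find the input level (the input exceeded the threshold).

Before make-up, the level was -31 − 2 = -33 dB.
That's 3 dB above the -36 dB threshold.
Input overshoot = R × output overshoot = 9 dB → input = -36 + 9 = -27 dB.

-27 dB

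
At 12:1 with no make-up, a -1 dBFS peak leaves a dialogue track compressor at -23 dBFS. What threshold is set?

Input is 24 dB above T (since output overshoot × R = input overshoot: (-23 − T)·12 = -1 − T gives T = -25 dBFS).
Check: -25 + (-1 − (-25))/12 = -25 + 2 = -23 dBFS. ✓

-25 dBFS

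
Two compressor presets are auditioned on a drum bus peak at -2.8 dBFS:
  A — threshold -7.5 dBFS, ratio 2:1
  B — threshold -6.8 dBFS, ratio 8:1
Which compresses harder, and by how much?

A: overshoot 4.7 dB → output overshoot 2.35 dB → GR 2.35 dB.
B: overshoot 4 dB → output overshoot 0.5 dB → GR 3.5 dB.
B reduces 1.15 dB more.

B, by 1.15 dB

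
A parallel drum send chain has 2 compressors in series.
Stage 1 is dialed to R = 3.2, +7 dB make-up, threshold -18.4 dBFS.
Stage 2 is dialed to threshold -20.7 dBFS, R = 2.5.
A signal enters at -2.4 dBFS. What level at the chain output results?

Stage 1: 16 dB above -18.4 dBFS, reduced 3.2:1 to 5 dB above → -13.4 dBFS; +7 dB make-up → -6.4 dBFS.
Stage 2: overshoot 14.3 dB → 14.3/2.5 = 5.72 dB → -14.98 dBFS.

-14.98 dBFS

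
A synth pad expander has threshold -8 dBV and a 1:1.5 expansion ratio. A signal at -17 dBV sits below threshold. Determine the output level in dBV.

Below threshold, a 1:1.5 expander applies gain = (1.5−1)×(T − x) of attenuation.
(1.5−1) × 9 = 4.5 dB, so output = -17 − 4.5 = -21.5 dBV.

-21.5 dBV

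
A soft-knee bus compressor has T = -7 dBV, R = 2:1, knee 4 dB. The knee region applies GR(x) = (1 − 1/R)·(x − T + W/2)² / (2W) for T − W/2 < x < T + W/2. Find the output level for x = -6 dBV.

-6.5625 dBV

x − T + W/2 = -6 − (-7) + 2 = 3.
GR = (1 − 1/2) × 3² / 8 = 0.5 × 9 / 8 = 0.5625 dB.
Output = -6 − 0.5625 = -6.5625 dBV.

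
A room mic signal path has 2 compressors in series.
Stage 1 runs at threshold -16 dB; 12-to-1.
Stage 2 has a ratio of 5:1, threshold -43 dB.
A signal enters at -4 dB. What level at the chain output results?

Stage 1: -4 dB is 12 dB over -16 dB; at 12:1 that becomes 1 dB over, giving -15 dB.
Stage 2: overshoot 28 dB → 28/5 = 5.6 dB → -37.4 dB.

-37.4 dB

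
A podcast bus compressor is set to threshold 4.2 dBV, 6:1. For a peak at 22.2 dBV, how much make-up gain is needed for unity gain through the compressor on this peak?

Overshoot 18 dB → 18/6 = 3 dB after compression, so the compressed level is 4.2 + 3 = 7.2 dBV.
Make-up = target − compressed = 22.2 − 7.2 = 15 dB.

15 dB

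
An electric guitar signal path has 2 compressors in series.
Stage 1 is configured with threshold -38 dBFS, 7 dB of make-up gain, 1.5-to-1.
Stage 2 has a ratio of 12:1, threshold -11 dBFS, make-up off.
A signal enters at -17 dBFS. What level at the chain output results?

-17 dBFS

Stage 1: -17 dBFS is 21 dB over -38 dBFS; at 1.5:1 that becomes 14 dB over, giving -24 dBFS; +7 dB make-up → -17 dBFS.
Stage 2: -17 dBFS ≤ -11 dBFS, so stage 2 doesn't engage; output -17 dBFS.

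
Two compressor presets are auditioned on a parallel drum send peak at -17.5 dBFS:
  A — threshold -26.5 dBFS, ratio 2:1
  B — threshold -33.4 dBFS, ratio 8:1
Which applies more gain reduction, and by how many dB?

A: 9 dB over, compressed to 4.5 dB over, so 4.5 dB of GR.
B: 15.9 dB over, compressed to 1.9875 dB over, so 13.9125 dB of GR.
B applies 9.4125 dB more gain reduction.

B, by 9.4125 dB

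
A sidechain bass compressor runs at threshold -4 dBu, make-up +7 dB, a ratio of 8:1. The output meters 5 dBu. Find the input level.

Remove make-up: 5 − 7 = -2 dBu.
That's 2 dB above the -4 dBu threshold.
Undo the ratio: input overshoot = 2 × 8 = 16 dB, giving input = 12 dBu.

12 dBu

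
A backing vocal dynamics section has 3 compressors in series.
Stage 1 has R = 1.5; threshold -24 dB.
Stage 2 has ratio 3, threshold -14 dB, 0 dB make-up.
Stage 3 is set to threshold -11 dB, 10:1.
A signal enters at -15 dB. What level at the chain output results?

-18 dB

Stage 1: 9 dB above -24 dB, reduced 1.5:1 to 6 dB above → -18 dB.
Stage 2: below threshold (-18 ≤ -14); passes unchanged; output -18 dB.
Stage 3: below threshold (-18 ≤ -11); passes unchanged; output -18 dB.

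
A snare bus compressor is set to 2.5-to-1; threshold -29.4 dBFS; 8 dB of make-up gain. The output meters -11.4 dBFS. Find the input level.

-4.4 dBFS

Stripping the +8 dB make-up gives -19.4 dBFS at the gain stage.
That's 10 dB above the -29.4 dBFS threshold.
Undo the ratio: input overshoot = 10 × 2.5 = 25 dB, giving input = -4.4 dBFS.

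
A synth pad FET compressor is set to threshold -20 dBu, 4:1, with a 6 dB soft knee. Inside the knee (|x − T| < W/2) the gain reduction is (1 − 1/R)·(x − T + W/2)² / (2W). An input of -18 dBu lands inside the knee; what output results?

-19.5625 dBu

x − T + W/2 = -18 − (-20) + 3 = 5.
GR = (1 − 1/4) × 5² / 12 = 0.75 × 25 / 12 = 1.5625 dB.
Output = -18 − 1.5625 = -19.5625 dBu.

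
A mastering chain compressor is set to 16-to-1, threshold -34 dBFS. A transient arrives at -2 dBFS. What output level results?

-2 dBFS sits 32 dB over threshold.
At 16:1 the overshoot is divided by 16, leaving 2 dB above threshold.
So the level is -34 + 2 = -32 dBFS.

-32 dBFS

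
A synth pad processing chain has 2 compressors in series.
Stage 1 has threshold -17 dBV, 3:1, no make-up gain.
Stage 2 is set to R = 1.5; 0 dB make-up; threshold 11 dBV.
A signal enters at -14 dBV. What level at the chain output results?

Stage 1: 3 dB above -17 dBV, reduced 3:1 to 1 dB above → -16 dBV.
Stage 2: -16 dBV ≤ 11 dBV, so stage 2 doesn't engage; output -16 dBV.

-16 dBV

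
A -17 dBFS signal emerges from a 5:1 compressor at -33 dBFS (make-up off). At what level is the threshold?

-37 dBFS

Let T be the threshold. Output overshoot = (input overshoot)/R, so -33 − T = (-17 − T)/5.
5·(-33 − T) = -17 − T → 4·T = -165 − (-17) = -148.
T = -148/4 = -37 dBFS.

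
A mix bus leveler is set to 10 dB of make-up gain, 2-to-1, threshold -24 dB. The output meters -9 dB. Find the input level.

-14 dB

Remove make-up: -9 − 10 = -19 dB.
Post-compression overshoot = -19 − (-24) = 5 dB.
Undo the ratio: input overshoot = 5 × 2 = 10 dB, giving input = -14 dB.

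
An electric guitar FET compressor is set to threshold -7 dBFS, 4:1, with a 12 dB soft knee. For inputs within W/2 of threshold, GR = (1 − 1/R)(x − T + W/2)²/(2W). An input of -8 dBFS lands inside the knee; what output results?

-8.78125 dBFS

x − T + W/2 = -8 − (-7) + 6 = 5.
GR = (1 − 1/4) × 5² / 24 = 0.75 × 25 / 24 = 0.78125 dB.
Output = -8 − 0.78125 = -8.78125 dBFS.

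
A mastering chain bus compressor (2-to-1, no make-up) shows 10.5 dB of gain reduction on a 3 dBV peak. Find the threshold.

Input is 21 dB above T (since output overshoot × R = input overshoot: (-7.5 − T)·2 = 3 − T gives T = -18 dBV).
Check: -18 + (3 − (-18))/2 = -18 + 10.5 = -7.5 dBV. ✓

-18 dBV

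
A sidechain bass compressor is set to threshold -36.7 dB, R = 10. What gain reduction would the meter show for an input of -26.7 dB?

The signal is 10 dB above threshold.
A 10:1 ratio leaves 1 dB of that excess.
So the signal is attenuated by 10 − 1 = 9 dB.

9 dB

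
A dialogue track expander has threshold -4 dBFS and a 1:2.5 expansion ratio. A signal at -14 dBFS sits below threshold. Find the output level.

Undershoot = (-4) − (-14) = 10 dB.
At 1:2.5, that expands to 25 dB under threshold.
Output = -4 − 25 = -29 dBFS.

-29 dBFS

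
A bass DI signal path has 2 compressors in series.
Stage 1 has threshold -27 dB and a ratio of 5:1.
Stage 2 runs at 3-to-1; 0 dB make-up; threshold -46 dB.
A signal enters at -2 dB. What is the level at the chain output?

-38 dB

Stage 1: 25 dB above -27 dB, reduced 5:1 to 5 dB above → -22 dB.
Stage 2: -22 dB is 24 dB over -46 dB; at 3:1 that becomes 8 dB over, giving -38 dB.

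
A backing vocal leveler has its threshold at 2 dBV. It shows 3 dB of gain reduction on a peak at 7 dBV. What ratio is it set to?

2.5:1

Input overshoot = 7 − 2 = 5 dB.
Output overshoot = 5 − 3 = 2 dB.
Ratio = input overshoot / output overshoot = 5 / 2 = 2.5.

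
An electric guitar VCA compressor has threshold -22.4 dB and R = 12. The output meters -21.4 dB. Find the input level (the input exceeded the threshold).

Post-compression overshoot = -21.4 − (-22.4) = 1 dB.
Before 12:1 compression the overshoot was 1 × 12 = 12 dB, so input = -22.4 + 12 = -10.4 dB.

-10.4 dB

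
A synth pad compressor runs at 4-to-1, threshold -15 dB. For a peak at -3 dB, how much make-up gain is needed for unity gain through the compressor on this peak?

9 dB

The peak compresses to -15 + 12/4 = -12 dB.
To reach -3 dB requires -3 − (-12) = 9 dB of make-up.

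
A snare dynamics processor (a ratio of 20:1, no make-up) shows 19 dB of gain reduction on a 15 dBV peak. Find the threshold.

-5 dBV

Input is 20 dB above T (since output overshoot × R = input overshoot: (-4 − T)·20 = 15 − T gives T = -5 dBV).
Check: -5 + (15 − (-5))/20 = -5 + 1 = -4 dBV. ✓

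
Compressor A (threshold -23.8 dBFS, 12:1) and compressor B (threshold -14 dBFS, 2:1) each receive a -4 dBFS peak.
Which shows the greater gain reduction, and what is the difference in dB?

A: overshoot 19.8 dB → output overshoot 1.65 dB → GR 18.15 dB.
B: overshoot 10 dB → output overshoot 5 dB → GR 5 dB.
A applies 13.15 dB more gain reduction.

A, by 13.15 dB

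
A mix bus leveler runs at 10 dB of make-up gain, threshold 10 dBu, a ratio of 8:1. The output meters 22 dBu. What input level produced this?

Remove make-up: 22 − 10 = 12 dBu.
Post-compression overshoot = 12 − 10 = 2 dB.
Input overshoot = R × output overshoot = 16 dB → input = 10 + 16 = 26 dBu.

26 dBu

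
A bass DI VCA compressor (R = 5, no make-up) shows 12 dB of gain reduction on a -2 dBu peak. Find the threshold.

Gain reduction = -2 − (-14) = 12 dB; output overshoot = GR / (R − 1) = 12 / 4 = 3 dB.
Threshold = output − output overshoot = -14 − 3 = -17 dBu.

-17 dBu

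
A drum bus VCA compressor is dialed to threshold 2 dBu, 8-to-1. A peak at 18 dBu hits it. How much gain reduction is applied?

14 dB

The signal is 16 dB above threshold.
At 8:1, output sits 16/8 = 2 dB above threshold.
GR = overshoot in − overshoot out = 16 − 2 = 14 dB.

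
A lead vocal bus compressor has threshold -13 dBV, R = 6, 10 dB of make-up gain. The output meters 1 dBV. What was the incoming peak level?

11 dBV

Before make-up, the level was 1 − 10 = -9 dBV.
That's 4 dB above the -13 dBV threshold.
Before 6:1 compression the overshoot was 4 × 6 = 24 dB, so input = -13 + 24 = 11 dBV.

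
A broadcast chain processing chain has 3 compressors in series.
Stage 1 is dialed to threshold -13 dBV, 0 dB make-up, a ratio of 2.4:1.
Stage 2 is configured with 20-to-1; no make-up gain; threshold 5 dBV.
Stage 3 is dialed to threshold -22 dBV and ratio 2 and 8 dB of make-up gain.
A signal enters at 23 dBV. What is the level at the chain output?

-2 dBV

Stage 1: overshoot 36 dB → 36/2.4 = 15 dB → 2 dBV.
Stage 2: 2 dBV is at or below the 5 dBV threshold — no compression; output 2 dBV.
Stage 3: 2 dBV is 24 dB over -22 dBV; at 2:1 that becomes 12 dB over, giving -10 dBV; +8 dB make-up → -2 dBV.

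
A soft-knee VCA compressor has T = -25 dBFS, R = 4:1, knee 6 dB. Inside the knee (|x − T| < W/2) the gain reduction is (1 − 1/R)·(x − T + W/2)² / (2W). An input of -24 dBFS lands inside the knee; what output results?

x − T + W/2 = -24 − (-25) + 3 = 4.
GR = (1 − 1/4) × 4² / 12 = 0.75 × 16 / 12 = 1 dB.
Output = -24 − 1 = -25 dBFS.

-25 dBFS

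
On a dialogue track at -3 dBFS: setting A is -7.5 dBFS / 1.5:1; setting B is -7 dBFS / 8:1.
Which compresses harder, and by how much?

A: 4.5 dB over, compressed to 3 dB over, so 1.5 dB of GR.
B: 4 dB over, compressed to 0.5 dB over, so 3.5 dB of GR.
Difference: 2 dB in favour of B.

B, by 2 dB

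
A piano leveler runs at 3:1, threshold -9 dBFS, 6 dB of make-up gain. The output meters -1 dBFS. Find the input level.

Before make-up, the level was -1 − 6 = -7 dBFS.
Post-compression overshoot = -7 − (-9) = 2 dB.
Undo the ratio: input overshoot = 2 × 3 = 6 dB, giving input = -3 dBFS.

-3 dBFS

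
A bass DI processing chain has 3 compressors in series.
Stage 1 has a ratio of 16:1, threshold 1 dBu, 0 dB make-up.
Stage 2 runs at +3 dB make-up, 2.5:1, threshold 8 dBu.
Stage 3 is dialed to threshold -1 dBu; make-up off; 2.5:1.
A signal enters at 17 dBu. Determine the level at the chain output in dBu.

Stage 1: 17 dBu is 16 dB over 1 dBu; at 16:1 that becomes 1 dB over, giving 2 dBu.
Stage 2: 2 dBu is at or below the 8 dBu threshold — no compression; make-up brings it to 5 dBu.
Stage 3: 6 dB above -1 dBu, reduced 2.5:1 to 2.4 dB above → 1.4 dBu.

1.4 dBu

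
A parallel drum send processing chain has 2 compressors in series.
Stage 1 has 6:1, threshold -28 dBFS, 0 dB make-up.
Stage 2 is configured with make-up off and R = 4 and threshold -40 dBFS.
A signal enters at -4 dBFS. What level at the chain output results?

-36 dBFS

Stage 1: 24 dB above -28 dBFS, reduced 6:1 to 4 dB above → -24 dBFS.
Stage 2: 16 dB above -40 dBFS, reduced 4:1 to 4 dB above → -36 dBFS.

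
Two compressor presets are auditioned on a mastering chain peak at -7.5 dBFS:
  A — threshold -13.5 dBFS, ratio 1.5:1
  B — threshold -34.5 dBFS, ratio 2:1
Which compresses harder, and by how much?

B, by 11.5 dB

A: overshoot 6 dB → output overshoot 4 dB → GR 2 dB.
B: overshoot 27 dB → output overshoot 13.5 dB → GR 13.5 dB.
B applies 11.5 dB more gain reduction.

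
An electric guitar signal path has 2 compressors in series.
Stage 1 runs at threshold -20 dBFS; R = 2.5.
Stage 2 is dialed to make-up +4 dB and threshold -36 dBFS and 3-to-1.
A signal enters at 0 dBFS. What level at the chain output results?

Stage 1: 20 dB above -20 dBFS, reduced 2.5:1 to 8 dB above → -12 dBFS.
Stage 2: 24 dB above -36 dBFS, reduced 3:1 to 8 dB above → -28 dBFS; +4 dB make-up → -24 dBFS.

-24 dBFS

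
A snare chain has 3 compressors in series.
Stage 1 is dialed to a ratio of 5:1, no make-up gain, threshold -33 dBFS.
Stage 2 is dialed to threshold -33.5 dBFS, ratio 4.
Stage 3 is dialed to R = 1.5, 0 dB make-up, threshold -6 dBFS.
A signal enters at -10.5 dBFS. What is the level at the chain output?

Stage 1: 22.5 dB above -33 dBFS, reduced 5:1 to 4.5 dB above → -28.5 dBFS.
Stage 2: 5 dB above -33.5 dBFS, reduced 4:1 to 1.25 dB above → -32.25 dBFS.
Stage 3: -32.25 dBFS ≤ -6 dBFS, so stage 3 doesn't engage; output -32.25 dBFS.

-32.25 dBFS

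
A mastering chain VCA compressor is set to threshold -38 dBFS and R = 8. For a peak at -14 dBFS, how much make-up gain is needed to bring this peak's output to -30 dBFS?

Without make-up, output = threshold + overshoot/8 = -38 + 3 = -35 dBFS.
Gap to target: 5 dB.

5 dB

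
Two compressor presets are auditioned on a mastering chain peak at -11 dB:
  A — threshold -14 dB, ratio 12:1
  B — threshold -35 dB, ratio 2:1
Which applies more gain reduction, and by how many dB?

A: 3 dB over, compressed to 0.25 dB over, so 2.75 dB of GR.
B: 24 dB over, compressed to 12 dB over, so 12 dB of GR.
B reduces 9.25 dB more.

B, by 9.25 dB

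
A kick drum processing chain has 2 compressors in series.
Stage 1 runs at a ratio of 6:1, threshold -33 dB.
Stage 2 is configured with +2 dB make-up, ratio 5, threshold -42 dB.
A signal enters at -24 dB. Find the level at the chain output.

-37.9 dB

Stage 1: 9 dB above -33 dB, reduced 6:1 to 1.5 dB above → -31.5 dB.
Stage 2: 10.5 dB above -42 dB, reduced 5:1 to 2.1 dB above → -39.9 dB; +2 dB make-up → -37.9 dB.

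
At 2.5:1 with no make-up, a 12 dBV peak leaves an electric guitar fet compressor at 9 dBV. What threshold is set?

Input is 5 dB above T (since output overshoot × R = input overshoot: (9 − T)·2.5 = 12 − T gives T = 7 dBV).
Check: 7 + (12 − 7)/2.5 = 7 + 2 = 9 dBV. ✓

7 dBV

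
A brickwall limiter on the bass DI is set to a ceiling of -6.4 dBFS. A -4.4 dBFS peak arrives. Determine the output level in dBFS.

A brickwall limiter is an ∞:1 compressor: any input above the ceiling is clamped to -6.4 dBFS.

-6.4 dBFS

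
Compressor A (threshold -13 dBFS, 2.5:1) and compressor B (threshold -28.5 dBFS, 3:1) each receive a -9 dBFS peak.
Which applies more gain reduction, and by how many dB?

A: overshoot 4 dB → output overshoot 1.6 dB → GR 2.4 dB.
B: overshoot 19.5 dB → output overshoot 6.5 dB → GR 13 dB.
B applies 10.6 dB more gain reduction.

B, by 10.6 dB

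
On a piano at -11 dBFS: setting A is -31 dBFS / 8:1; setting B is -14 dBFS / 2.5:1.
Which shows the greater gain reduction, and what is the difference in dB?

A: 20 dB over, compressed to 2.5 dB over, so 17.5 dB of GR.
B: 3 dB over, compressed to 1.2 dB over, so 1.8 dB of GR.
Difference: 15.7 dB in favour of A.

A, by 15.7 dB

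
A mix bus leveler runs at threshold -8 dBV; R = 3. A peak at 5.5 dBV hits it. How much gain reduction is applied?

Overshoot = 5.5 − (-8) = 13.5 dB.
After 3:1 compression the overshoot becomes 13.5/3 = 4.5 dB.
Gain reduction = 13.5 − 4.5 = 9 dB.

9 dB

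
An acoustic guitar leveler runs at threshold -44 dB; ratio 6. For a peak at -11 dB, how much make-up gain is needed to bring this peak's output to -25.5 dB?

Overshoot 33 dB → 33/6 = 5.5 dB after compression, so the compressed level is -44 + 5.5 = -38.5 dB.
Make-up = target − compressed = -25.5 − (-38.5) = 13 dB.

13 dB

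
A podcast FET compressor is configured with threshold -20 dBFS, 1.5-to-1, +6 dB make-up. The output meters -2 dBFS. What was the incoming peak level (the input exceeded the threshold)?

Before make-up, the level was -2 − 6 = -8 dBFS.
Post-compression overshoot = -8 − (-20) = 12 dB.
Before 1.5:1 compression the overshoot was 12 × 1.5 = 18 dB, so input = -20 + 18 = -2 dBFS.

-2 dBFS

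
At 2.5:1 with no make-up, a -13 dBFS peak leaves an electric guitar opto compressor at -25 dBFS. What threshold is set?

Gain reduction = -13 − (-25) = 12 dB; output overshoot = GR / (R − 1) = 12 / 1.5 = 8 dB.
Threshold = output − output overshoot = -25 − 8 = -33 dBFS.

-33 dBFS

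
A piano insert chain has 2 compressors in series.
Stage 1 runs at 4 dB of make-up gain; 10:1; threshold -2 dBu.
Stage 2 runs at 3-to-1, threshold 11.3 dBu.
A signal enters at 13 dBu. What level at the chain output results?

Stage 1: overshoot 15 dB → 15/10 = 1.5 dB → -0.5 dBu; +4 dB make-up → 3.5 dBu.
Stage 2: 3.5 dBu ≤ 11.3 dBu, so stage 2 doesn't engage; output 3.5 dBu.

3.5 dBu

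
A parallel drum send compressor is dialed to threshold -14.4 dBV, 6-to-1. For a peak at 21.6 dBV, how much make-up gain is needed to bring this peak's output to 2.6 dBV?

11 dB

The peak compresses to -14.4 + 36/6 = -8.4 dBV.
To reach 2.6 dBV requires 2.6 − (-8.4) = 11 dB of make-up.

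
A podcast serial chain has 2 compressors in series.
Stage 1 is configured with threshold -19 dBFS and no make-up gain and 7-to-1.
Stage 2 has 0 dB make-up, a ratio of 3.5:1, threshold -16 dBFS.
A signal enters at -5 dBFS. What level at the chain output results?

-17 dBFS

Stage 1: overshoot 14 dB → 14/7 = 2 dB → -17 dBFS.
Stage 2: -17 dBFS is at or below the -16 dBFS threshold — no compression; output -17 dBFS.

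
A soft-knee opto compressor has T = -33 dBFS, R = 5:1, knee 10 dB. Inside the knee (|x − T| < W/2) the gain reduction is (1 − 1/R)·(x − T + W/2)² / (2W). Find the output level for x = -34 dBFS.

-34.64 dBFS

x − T + W/2 = -34 − (-33) + 5 = 4.
GR = (1 − 1/5) × 4² / 20 = 0.8 × 16 / 20 = 0.64 dB.
Output = -34 − 0.64 = -34.64 dBFS.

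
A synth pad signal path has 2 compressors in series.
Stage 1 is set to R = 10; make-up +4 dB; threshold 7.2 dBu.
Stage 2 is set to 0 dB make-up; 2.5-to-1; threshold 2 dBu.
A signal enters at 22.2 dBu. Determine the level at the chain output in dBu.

6.28 dBu

Stage 1: 22.2 dBu is 15 dB over 7.2 dBu; at 10:1 that becomes 1.5 dB over, giving 8.7 dBu; +4 dB make-up → 12.7 dBu.
Stage 2: overshoot 10.7 dB → 10.7/2.5 = 4.28 dB → 6.28 dBu.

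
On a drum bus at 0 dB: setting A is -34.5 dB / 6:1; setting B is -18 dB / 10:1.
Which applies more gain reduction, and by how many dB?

A: 34.5 dB over, compressed to 5.75 dB over, so 28.75 dB of GR.
B: 18 dB over, compressed to 1.8 dB over, so 16.2 dB of GR.
A reduces 12.55 dB more.

A, by 12.55 dB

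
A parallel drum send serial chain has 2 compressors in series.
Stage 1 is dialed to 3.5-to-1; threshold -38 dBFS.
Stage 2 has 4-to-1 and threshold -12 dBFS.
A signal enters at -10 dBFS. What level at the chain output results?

Stage 1: -10 dBFS is 28 dB over -38 dBFS; at 3.5:1 that becomes 8 dB over, giving -30 dBFS.
Stage 2: -30 dBFS ≤ -12 dBFS, so stage 2 doesn't engage; output -30 dBFS.

-30 dBFS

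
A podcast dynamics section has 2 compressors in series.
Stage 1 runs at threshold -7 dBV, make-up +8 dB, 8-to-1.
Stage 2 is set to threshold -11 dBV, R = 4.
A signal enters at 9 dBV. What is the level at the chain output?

-7.5 dBV

Stage 1: 9 dBV is 16 dB over -7 dBV; at 8:1 that becomes 2 dB over, giving -5 dBV; +8 dB make-up → 3 dBV.
Stage 2: 14 dB above -11 dBV, reduced 4:1 to 3.5 dB above → -7.5 dBV.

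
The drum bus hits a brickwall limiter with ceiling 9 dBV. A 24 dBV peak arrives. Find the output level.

A brickwall limiter is an ∞:1 compressor: any input above the ceiling is clamped to 9 dBV.

9 dBV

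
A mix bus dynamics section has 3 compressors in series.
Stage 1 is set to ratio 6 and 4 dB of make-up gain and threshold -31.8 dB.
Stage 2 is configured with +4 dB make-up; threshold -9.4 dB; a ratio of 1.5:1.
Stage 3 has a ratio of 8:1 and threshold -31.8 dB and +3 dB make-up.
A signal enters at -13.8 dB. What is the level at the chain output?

Stage 1: 18 dB above -31.8 dB, reduced 6:1 to 3 dB above → -28.8 dB; +4 dB make-up → -24.8 dB.
Stage 2: -24.8 dB is at or below the -9.4 dB threshold — no compression; make-up brings it to -20.8 dB.
Stage 3: 11 dB above -31.8 dB, reduced 8:1 to 1.375 dB above → -30.425 dB; +3 dB make-up → -27.425 dB.

-27.425 dB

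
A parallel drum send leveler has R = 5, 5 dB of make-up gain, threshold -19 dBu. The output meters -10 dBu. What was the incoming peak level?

1 dBu

Before make-up, the level was -10 − 5 = -15 dBu.
The compressed level sits -15 − (-19) = 4 dB over threshold.
Before 5:1 compression the overshoot was 4 × 5 = 20 dB, so input = -19 + 20 = 1 dBu.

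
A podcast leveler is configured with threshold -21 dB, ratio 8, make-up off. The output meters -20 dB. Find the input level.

-13 dB

Post-compression overshoot = -20 − (-21) = 1 dB.
Before 8:1 compression the overshoot was 1 × 8 = 8 dB, so input = -21 + 8 = -13 dB.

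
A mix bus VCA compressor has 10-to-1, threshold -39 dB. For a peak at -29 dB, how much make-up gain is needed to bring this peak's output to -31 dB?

The peak compresses to -39 + 10/10 = -38 dB.
To reach -31 dB requires -31 − (-38) = 7 dB of make-up.

7 dB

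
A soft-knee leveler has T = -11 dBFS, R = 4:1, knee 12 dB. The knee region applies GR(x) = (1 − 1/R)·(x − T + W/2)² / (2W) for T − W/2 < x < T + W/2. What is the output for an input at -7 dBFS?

-10.125 dBFS

x − T + W/2 = -7 − (-11) + 6 = 10.
GR = (1 − 1/4) × 10² / 24 = 0.75 × 100 / 24 = 3.125 dB.
Output = -7 − 3.125 = -10.125 dBFS.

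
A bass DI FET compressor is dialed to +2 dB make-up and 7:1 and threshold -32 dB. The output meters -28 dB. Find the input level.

Stripping the +2 dB make-up gives -30 dB at the gain stage.
That's 2 dB above the -32 dB threshold.
Undo the ratio: input overshoot = 2 × 7 = 14 dB, giving input = -18 dB.

-18 dB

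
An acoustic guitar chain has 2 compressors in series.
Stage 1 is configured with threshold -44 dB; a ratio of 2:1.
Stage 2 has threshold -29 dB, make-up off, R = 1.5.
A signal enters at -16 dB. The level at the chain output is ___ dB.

-30 dB

Stage 1: overshoot 28 dB → 28/2 = 14 dB → -30 dB.
Stage 2: -30 dB is at or below the -29 dB threshold — no compression; output -30 dB.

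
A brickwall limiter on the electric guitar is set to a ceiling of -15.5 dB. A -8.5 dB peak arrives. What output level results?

-15.5 dB

The limiter clamps the peak to its -15.5 dB ceiling.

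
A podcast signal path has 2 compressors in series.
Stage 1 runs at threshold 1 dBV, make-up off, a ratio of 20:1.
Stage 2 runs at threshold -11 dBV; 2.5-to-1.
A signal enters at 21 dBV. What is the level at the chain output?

Stage 1: 20 dB above 1 dBV, reduced 20:1 to 1 dB above → 2 dBV.
Stage 2: 13 dB above -11 dBV, reduced 2.5:1 to 5.2 dB above → -5.8 dBV.

-5.8 dBV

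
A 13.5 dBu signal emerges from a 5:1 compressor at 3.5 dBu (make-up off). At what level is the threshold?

1 dBu

Input is 12.5 dB above T (since output overshoot × R = input overshoot: (3.5 − T)·5 = 13.5 − T gives T = 1 dBu).
Check: 1 + (13.5 − 1)/5 = 1 + 2.5 = 3.5 dBu. ✓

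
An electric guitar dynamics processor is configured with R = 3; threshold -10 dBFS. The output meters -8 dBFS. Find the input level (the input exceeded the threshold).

-4 dBFS

The compressed level sits -8 − (-10) = 2 dB over threshold.
Undo the ratio: input overshoot = 2 × 3 = 6 dB, giving input = -4 dBFS.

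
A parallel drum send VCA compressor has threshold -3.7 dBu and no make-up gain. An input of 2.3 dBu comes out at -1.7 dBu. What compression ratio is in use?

3:1

Input overshoot = 2.3 − (-3.7) = 6 dB; output overshoot = -1.7 − (-3.7) = 2 dB.
Ratio = 6 / 2 = 3.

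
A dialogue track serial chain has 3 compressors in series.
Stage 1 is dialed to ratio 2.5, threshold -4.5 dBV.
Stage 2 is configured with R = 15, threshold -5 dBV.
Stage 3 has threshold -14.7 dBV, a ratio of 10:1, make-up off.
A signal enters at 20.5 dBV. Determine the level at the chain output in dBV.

Stage 1: 20.5 dBV is 25 dB over -4.5 dBV; at 2.5:1 that becomes 10 dB over, giving 5.5 dBV.
Stage 2: 10.5 dB above -5 dBV, reduced 15:1 to 0.7 dB above → -4.3 dBV.
Stage 3: -4.3 dBV is 10.4 dB over -14.7 dBV; at 10:1 that becomes 1.04 dB over, giving -13.66 dBV.

-13.66 dBV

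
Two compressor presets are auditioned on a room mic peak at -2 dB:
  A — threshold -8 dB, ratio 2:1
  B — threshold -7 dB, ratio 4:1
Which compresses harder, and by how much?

A: GR = 6 − 6/2 = 3 dB.
B: GR = 5 − 5/4 = 3.75 dB.
Difference: 0.75 dB in favour of B.

B, by 0.75 dB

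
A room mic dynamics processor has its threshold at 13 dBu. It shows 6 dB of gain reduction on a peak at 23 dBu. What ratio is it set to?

2.5:1

Input overshoot = 23 − 13 = 10 dB.
Output overshoot = 10 − 6 = 4 dB.
Ratio = input overshoot / output overshoot = 10 / 4 = 2.5.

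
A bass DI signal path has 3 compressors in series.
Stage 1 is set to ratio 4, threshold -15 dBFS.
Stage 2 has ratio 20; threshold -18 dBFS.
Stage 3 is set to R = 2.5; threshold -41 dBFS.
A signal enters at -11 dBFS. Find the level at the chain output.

-31.72 dBFS

Stage 1: 4 dB above -15 dBFS, reduced 4:1 to 1 dB above → -14 dBFS.
Stage 2: overshoot 4 dB → 4/20 = 0.2 dB → -17.8 dBFS.
Stage 3: -17.8 dBFS is 23.2 dB over -41 dBFS; at 2.5:1 that becomes 9.28 dB over, giving -31.72 dBFS.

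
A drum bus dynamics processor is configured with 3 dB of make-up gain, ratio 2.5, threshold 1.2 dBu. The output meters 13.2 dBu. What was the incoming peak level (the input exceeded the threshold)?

23.7 dBu

Stripping the +3 dB make-up gives 10.2 dBu at the gain stage.
That's 9 dB above the 1.2 dBu threshold.
Undo the ratio: input overshoot = 9 × 2.5 = 22.5 dB, giving input = 23.7 dBu.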